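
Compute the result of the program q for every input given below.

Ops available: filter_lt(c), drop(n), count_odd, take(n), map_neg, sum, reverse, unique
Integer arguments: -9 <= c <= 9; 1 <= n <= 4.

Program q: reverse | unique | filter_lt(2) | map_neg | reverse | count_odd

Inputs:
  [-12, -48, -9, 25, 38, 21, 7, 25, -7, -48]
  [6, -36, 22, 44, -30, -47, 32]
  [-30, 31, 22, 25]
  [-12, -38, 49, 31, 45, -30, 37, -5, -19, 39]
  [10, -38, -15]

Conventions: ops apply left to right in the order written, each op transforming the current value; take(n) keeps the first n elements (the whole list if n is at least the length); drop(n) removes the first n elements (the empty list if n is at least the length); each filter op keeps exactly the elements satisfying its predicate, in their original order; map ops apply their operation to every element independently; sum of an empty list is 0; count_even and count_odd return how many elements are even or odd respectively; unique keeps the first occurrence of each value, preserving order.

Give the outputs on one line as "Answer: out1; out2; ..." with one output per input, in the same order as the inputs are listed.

Execution, op by op:
  [-12, -48, -9, 25, 38, 21, 7, 25, -7, -48] -> [-48, -7, 25, 7, 21, 38, 25, -9, -48, -12] -> [-48, -7, 25, 7, 21, 38, -9, -12] -> [-48, -7, -9, -12] -> [48, 7, 9, 12] -> [12, 9, 7, 48] -> 2
  [6, -36, 22, 44, -30, -47, 32] -> [32, -47, -30, 44, 22, -36, 6] -> [32, -47, -30, 44, 22, -36, 6] -> [-47, -30, -36] -> [47, 30, 36] -> [36, 30, 47] -> 1
  [-30, 31, 22, 25] -> [25, 22, 31, -30] -> [25, 22, 31, -30] -> [-30] -> [30] -> [30] -> 0
  [-12, -38, 49, 31, 45, -30, 37, -5, -19, 39] -> [39, -19, -5, 37, -30, 45, 31, 49, -38, -12] -> [39, -19, -5, 37, -30, 45, 31, 49, -38, -12] -> [-19, -5, -30, -38, -12] -> [19, 5, 30, 38, 12] -> [12, 38, 30, 5, 19] -> 2
  [10, -38, -15] -> [-15, -38, 10] -> [-15, -38, 10] -> [-15, -38] -> [15, 38] -> [38, 15] -> 1

2; 1; 0; 2; 1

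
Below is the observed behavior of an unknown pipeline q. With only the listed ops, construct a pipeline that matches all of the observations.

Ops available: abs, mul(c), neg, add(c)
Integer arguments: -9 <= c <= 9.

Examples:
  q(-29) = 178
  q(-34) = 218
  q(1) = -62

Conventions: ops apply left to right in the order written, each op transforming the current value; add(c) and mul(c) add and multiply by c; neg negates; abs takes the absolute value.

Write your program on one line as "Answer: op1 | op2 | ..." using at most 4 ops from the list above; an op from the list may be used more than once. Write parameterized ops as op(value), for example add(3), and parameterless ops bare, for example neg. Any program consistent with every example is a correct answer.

add(7) | mul(8) | add(-2) | neg

Check, running the answer program on each example:
  -29 -> -22 -> -176 -> -178 -> 178
  -34 -> -27 -> -216 -> -218 -> 218
  1 -> 8 -> 64 -> 62 -> -62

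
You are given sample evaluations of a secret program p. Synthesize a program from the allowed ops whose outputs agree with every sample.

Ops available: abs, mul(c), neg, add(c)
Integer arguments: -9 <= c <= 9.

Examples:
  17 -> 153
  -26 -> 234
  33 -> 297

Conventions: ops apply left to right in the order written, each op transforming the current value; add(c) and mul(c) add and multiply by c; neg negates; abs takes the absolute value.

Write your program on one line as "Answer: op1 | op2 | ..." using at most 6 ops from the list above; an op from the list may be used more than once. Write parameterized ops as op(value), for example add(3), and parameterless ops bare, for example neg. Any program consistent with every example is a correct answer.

abs | neg | mul(-3) | mul(-3) | neg

Check, running the answer program on each example:
  17 -> 17 -> -17 -> 51 -> -153 -> 153
  -26 -> 26 -> -26 -> 78 -> -234 -> 234
  33 -> 33 -> -33 -> 99 -> -297 -> 297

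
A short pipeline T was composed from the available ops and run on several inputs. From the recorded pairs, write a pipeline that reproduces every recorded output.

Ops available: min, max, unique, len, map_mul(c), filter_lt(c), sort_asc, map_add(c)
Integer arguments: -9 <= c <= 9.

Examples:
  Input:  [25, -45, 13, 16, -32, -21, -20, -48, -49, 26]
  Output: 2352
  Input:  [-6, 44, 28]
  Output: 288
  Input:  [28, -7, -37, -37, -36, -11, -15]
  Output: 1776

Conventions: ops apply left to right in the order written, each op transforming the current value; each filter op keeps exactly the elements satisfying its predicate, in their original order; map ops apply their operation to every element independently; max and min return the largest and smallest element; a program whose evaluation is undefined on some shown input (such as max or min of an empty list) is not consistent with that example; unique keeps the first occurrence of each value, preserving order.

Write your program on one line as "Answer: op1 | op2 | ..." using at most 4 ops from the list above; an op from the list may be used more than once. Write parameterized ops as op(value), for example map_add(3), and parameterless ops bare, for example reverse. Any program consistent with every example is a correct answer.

map_mul(8) | map_mul(-6) | unique | max

Check, running the answer program on each example:
  [25, -45, 13, 16, -32, -21, -20, -48, -49, 26] -> [200, -360, 104, 128, -256, -168, -160, -384, -392, 208] -> [-1200, 2160, -624, -768, 1536, 1008, 960, 2304, 2352, -1248] -> [-1200, 2160, -624, -768, 1536, 1008, 960, 2304, 2352, -1248] -> 2352
  [-6, 44, 28] -> [-48, 352, 224] -> [288, -2112, -1344] -> [288, -2112, -1344] -> 288
  [28, -7, -37, -37, -36, -11, -15] -> [224, -56, -296, -296, -288, -88, -120] -> [-1344, 336, 1776, 1776, 1728, 528, 720] -> [-1344, 336, 1776, 1728, 528, 720] -> 1776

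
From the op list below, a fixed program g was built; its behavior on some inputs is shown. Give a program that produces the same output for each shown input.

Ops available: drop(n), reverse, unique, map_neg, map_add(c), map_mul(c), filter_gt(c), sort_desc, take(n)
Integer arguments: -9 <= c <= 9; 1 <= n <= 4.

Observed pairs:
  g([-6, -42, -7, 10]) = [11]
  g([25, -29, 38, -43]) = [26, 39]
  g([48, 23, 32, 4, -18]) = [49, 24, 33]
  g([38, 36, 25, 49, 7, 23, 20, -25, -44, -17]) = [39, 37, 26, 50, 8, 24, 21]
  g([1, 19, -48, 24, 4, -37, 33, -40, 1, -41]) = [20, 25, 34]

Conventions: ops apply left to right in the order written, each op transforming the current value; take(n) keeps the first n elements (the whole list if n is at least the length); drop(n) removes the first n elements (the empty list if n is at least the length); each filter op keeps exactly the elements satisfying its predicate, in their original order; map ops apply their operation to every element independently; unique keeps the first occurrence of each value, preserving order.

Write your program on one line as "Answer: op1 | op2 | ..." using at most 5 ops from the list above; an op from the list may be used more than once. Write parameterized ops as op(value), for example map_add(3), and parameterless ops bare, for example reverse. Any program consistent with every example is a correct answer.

map_add(-2) | filter_gt(-7) | filter_gt(4) | map_add(3)

Check, running the answer program on each example:
  [-6, -42, -7, 10] -> [-8, -44, -9, 8] -> [8] -> [8] -> [11]
  [25, -29, 38, -43] -> [23, -31, 36, -45] -> [23, 36] -> [23, 36] -> [26, 39]
  [48, 23, 32, 4, -18] -> [46, 21, 30, 2, -20] -> [46, 21, 30, 2] -> [46, 21, 30] -> [49, 24, 33]
  [38, 36, 25, 49, 7, 23, 20, -25, -44, -17] -> [36, 34, 23, 47, 5, 21, 18, -27, -46, -19] -> [36, 34, 23, 47, 5, 21, 18] -> [36, 34, 23, 47, 5, 21, 18] -> [39, 37, 26, 50, 8, 24, 21]
  [1, 19, -48, 24, 4, -37, 33, -40, 1, -41] -> [-1, 17, -50, 22, 2, -39, 31, -42, -1, -43] -> [-1, 17, 22, 2, 31, -1] -> [17, 22, 31] -> [20, 25, 34]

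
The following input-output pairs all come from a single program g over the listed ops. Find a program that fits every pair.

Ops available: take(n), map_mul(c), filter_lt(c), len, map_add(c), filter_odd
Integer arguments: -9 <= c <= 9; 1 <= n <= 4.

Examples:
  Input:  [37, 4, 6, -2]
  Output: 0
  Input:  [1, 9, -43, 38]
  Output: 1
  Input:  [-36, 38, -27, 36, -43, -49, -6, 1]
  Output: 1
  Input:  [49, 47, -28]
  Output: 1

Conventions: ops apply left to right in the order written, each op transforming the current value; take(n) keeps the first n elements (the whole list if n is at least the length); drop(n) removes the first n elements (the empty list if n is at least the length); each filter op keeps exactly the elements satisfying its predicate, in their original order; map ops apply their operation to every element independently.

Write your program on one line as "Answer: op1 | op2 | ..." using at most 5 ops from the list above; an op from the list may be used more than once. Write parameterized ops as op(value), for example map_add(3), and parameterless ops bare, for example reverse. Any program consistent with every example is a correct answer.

map_add(2) | filter_lt(2) | filter_lt(-3) | take(1) | len

Check, running the answer program on each example:
  [37, 4, 6, -2] -> [39, 6, 8, 0] -> [0] -> [] -> [] -> 0
  [1, 9, -43, 38] -> [3, 11, -41, 40] -> [-41] -> [-41] -> [-41] -> 1
  [-36, 38, -27, 36, -43, -49, -6, 1] -> [-34, 40, -25, 38, -41, -47, -4, 3] -> [-34, -25, -41, -47, -4] -> [-34, -25, -41, -47, -4] -> [-34] -> 1
  [49, 47, -28] -> [51, 49, -26] -> [-26] -> [-26] -> [-26] -> 1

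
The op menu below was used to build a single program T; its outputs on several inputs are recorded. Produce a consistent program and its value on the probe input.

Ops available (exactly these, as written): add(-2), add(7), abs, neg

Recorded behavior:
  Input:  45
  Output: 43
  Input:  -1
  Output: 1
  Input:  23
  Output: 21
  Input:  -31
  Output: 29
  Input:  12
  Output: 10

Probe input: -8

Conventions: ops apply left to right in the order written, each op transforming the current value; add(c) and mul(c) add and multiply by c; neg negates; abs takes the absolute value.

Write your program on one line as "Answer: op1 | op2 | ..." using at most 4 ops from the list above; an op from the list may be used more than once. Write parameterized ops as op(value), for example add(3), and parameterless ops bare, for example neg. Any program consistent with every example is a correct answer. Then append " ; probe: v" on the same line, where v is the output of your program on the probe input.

abs | add(-2) | abs ; probe: 6

Check, running the answer program on each example:
  45 -> 45 -> 43 -> 43
  -1 -> 1 -> -1 -> 1
  23 -> 23 -> 21 -> 21
  -31 -> 31 -> 29 -> 29
  12 -> 12 -> 10 -> 10
  probe: -8 -> 8 -> 6 -> 6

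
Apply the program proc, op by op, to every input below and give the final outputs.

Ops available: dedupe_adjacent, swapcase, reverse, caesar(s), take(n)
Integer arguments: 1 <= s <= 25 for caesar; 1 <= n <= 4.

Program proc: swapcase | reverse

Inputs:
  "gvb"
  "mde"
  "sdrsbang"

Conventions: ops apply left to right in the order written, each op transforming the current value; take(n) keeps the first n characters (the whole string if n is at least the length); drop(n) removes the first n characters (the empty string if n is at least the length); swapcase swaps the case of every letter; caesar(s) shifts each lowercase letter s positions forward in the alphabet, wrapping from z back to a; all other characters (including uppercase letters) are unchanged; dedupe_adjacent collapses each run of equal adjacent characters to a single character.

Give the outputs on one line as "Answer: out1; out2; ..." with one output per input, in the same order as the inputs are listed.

"BVG"; "EDM"; "GNABSRDS"

Execution, op by op:
  "gvb" -> "GVB" -> "BVG"
  "mde" -> "MDE" -> "EDM"
  "sdrsbang" -> "SDRSBANG" -> "GNABSRDS"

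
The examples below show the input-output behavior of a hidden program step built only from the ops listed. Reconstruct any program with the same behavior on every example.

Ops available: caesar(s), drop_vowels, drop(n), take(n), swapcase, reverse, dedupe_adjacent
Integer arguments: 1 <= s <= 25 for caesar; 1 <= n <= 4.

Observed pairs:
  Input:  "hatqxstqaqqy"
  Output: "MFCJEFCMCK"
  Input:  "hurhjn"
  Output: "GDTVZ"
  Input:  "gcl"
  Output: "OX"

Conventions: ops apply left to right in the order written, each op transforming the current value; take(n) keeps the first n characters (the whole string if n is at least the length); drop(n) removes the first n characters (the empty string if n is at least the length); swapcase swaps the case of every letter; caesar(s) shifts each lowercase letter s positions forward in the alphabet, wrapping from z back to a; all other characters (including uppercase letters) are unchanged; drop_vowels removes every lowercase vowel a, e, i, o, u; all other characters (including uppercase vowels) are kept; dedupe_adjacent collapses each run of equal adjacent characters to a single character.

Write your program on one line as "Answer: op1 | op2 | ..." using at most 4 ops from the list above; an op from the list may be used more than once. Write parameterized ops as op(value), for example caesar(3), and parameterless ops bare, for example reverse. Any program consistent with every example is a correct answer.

dedupe_adjacent | caesar(12) | swapcase | drop(1)

Check, running the answer program on each example:
  "hatqxstqaqqy" -> "hatqxstqaqy" -> "tmfcjefcmck" -> "TMFCJEFCMCK" -> "MFCJEFCMCK"
  "hurhjn" -> "hurhjn" -> "tgdtvz" -> "TGDTVZ" -> "GDTVZ"
  "gcl" -> "gcl" -> "sox" -> "SOX" -> "OX"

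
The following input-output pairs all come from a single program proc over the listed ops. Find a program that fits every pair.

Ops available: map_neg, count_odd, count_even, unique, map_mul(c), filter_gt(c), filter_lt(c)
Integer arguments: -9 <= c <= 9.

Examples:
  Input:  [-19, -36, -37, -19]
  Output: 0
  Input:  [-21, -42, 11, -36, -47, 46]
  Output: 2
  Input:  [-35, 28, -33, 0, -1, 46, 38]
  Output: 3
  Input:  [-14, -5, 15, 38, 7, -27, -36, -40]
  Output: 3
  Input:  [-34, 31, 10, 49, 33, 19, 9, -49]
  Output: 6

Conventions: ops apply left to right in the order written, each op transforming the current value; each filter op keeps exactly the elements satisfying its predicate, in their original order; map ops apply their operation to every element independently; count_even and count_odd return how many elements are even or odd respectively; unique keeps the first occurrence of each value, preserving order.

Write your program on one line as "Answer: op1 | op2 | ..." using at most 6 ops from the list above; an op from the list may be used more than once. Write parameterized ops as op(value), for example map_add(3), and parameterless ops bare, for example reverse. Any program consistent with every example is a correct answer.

unique | map_mul(-1) | map_mul(4) | map_neg | filter_gt(3) | count_even

Check, running the answer program on each example:
  [-19, -36, -37, -19] -> [-19, -36, -37] -> [19, 36, 37] -> [76, 144, 148] -> [-76, -144, -148] -> [] -> 0
  [-21, -42, 11, -36, -47, 46] -> [-21, -42, 11, -36, -47, 46] -> [21, 42, -11, 36, 47, -46] -> [84, 168, -44, 144, 188, -184] -> [-84, -168, 44, -144, -188, 184] -> [44, 184] -> 2
  [-35, 28, -33, 0, -1, 46, 38] -> [-35, 28, -33, 0, -1, 46, 38] -> [35, -28, 33, 0, 1, -46, -38] -> [140, -112, 132, 0, 4, -184, -152] -> [-140, 112, -132, 0, -4, 184, 152] -> [112, 184, 152] -> 3
  [-14, -5, 15, 38, 7, -27, -36, -40] -> [-14, -5, 15, 38, 7, -27, -36, -40] -> [14, 5, -15, -38, -7, 27, 36, 40] -> [56, 20, -60, -152, -28, 108, 144, 160] -> [-56, -20, 60, 152, 28, -108, -144, -160] -> [60, 152, 28] -> 3
  [-34, 31, 10, 49, 33, 19, 9, -49] -> [-34, 31, 10, 49, 33, 19, 9, -49] -> [34, -31, -10, -49, -33, -19, -9, 49] -> [136, -124, -40, -196, -132, -76, -36, 196] -> [-136, 124, 40, 196, 132, 76, 36, -196] -> [124, 40, 196, 132, 76, 36] -> 6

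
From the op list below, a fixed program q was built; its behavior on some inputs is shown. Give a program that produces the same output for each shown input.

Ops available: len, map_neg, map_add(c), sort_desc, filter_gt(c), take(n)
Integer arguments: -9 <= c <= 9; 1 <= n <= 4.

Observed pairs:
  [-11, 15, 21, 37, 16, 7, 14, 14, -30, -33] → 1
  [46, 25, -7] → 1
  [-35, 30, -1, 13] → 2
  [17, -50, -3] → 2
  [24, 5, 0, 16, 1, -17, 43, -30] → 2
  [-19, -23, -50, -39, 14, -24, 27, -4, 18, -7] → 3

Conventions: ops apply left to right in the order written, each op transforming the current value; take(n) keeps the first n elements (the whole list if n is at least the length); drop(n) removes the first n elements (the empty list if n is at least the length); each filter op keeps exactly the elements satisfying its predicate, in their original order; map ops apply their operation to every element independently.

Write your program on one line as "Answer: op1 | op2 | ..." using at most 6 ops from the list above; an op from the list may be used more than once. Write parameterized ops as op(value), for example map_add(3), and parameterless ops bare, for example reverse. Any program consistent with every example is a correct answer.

map_neg | take(4) | filter_gt(-9) | take(3) | sort_desc | len

Check, running the answer program on each example:
  [-11, 15, 21, 37, 16, 7, 14, 14, -30, -33] -> [11, -15, -21, -37, -16, -7, -14, -14, 30, 33] -> [11, -15, -21, -37] -> [11] -> [11] -> [11] -> 1
  [46, 25, -7] -> [-46, -25, 7] -> [-46, -25, 7] -> [7] -> [7] -> [7] -> 1
  [-35, 30, -1, 13] -> [35, -30, 1, -13] -> [35, -30, 1, -13] -> [35, 1] -> [35, 1] -> [35, 1] -> 2
  [17, -50, -3] -> [-17, 50, 3] -> [-17, 50, 3] -> [50, 3] -> [50, 3] -> [50, 3] -> 2
  [24, 5, 0, 16, 1, -17, 43, -30] -> [-24, -5, 0, -16, -1, 17, -43, 30] -> [-24, -5, 0, -16] -> [-5, 0] -> [-5, 0] -> [0, -5] -> 2
  [-19, -23, -50, -39, 14, -24, 27, -4, 18, -7] -> [19, 23, 50, 39, -14, 24, -27, 4, -18, 7] -> [19, 23, 50, 39] -> [19, 23, 50, 39] -> [19, 23, 50] -> [50, 23, 19] -> 3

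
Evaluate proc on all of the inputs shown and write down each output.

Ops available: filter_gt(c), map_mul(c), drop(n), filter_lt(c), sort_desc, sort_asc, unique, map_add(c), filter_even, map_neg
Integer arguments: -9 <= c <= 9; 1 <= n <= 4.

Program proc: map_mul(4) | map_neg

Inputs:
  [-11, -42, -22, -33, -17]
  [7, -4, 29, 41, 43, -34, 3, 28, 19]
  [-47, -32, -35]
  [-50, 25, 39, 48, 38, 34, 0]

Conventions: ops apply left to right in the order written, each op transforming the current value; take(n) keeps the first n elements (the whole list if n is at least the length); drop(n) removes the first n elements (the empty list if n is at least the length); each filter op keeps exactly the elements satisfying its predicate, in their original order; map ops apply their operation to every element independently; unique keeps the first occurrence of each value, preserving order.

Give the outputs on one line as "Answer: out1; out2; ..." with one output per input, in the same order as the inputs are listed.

[44, 168, 88, 132, 68]; [-28, 16, -116, -164, -172, 136, -12, -112, -76]; [188, 128, 140]; [200, -100, -156, -192, -152, -136, 0]

Execution, op by op:
  [-11, -42, -22, -33, -17] -> [-44, -168, -88, -132, -68] -> [44, 168, 88, 132, 68]
  [7, -4, 29, 41, 43, -34, 3, 28, 19] -> [28, -16, 116, 164, 172, -136, 12, 112, 76] -> [-28, 16, -116, -164, -172, 136, -12, -112, -76]
  [-47, -32, -35] -> [-188, -128, -140] -> [188, 128, 140]
  [-50, 25, 39, 48, 38, 34, 0] -> [-200, 100, 156, 192, 152, 136, 0] -> [200, -100, -156, -192, -152, -136, 0]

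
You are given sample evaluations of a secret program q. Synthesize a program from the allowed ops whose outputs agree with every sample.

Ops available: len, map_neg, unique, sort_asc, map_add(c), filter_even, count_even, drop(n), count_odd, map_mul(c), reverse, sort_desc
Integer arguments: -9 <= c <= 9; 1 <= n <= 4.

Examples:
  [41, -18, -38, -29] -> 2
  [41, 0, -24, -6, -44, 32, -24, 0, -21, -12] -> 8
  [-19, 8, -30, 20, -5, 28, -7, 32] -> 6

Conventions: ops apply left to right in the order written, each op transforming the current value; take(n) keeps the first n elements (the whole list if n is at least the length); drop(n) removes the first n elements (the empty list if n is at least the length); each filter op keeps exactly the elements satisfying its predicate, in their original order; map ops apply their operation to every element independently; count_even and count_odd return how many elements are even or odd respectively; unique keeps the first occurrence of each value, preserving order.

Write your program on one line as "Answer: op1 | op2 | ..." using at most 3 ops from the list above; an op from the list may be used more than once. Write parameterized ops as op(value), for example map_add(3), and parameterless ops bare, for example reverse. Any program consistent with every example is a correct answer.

drop(2) | len

Check, running the answer program on each example:
  [41, -18, -38, -29] -> [-38, -29] -> 2
  [41, 0, -24, -6, -44, 32, -24, 0, -21, -12] -> [-24, -6, -44, 32, -24, 0, -21, -12] -> 8
  [-19, 8, -30, 20, -5, 28, -7, 32] -> [-30, 20, -5, 28, -7, 32] -> 6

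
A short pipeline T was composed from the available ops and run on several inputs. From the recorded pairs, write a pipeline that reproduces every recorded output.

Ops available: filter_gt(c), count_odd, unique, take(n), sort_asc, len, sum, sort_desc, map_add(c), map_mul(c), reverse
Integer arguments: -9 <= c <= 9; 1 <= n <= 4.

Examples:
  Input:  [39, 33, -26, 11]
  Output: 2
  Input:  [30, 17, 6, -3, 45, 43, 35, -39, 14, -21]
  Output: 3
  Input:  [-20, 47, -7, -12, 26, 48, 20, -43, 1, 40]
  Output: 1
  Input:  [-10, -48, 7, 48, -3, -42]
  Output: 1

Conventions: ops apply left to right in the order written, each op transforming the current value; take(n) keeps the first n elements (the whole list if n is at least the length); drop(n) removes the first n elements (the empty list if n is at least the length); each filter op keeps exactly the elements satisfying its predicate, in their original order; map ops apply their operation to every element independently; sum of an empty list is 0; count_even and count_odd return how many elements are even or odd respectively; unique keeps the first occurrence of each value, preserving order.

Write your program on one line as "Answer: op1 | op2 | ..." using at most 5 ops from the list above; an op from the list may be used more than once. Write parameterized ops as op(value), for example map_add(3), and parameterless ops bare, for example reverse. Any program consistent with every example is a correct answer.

take(3) | map_add(4) | map_add(-6) | filter_gt(-4) | len

Check, running the answer program on each example:
  [39, 33, -26, 11] -> [39, 33, -26] -> [43, 37, -22] -> [37, 31, -28] -> [37, 31] -> 2
  [30, 17, 6, -3, 45, 43, 35, -39, 14, -21] -> [30, 17, 6] -> [34, 21, 10] -> [28, 15, 4] -> [28, 15, 4] -> 3
  [-20, 47, -7, -12, 26, 48, 20, -43, 1, 40] -> [-20, 47, -7] -> [-16, 51, -3] -> [-22, 45, -9] -> [45] -> 1
  [-10, -48, 7, 48, -3, -42] -> [-10, -48, 7] -> [-6, -44, 11] -> [-12, -50, 5] -> [5] -> 1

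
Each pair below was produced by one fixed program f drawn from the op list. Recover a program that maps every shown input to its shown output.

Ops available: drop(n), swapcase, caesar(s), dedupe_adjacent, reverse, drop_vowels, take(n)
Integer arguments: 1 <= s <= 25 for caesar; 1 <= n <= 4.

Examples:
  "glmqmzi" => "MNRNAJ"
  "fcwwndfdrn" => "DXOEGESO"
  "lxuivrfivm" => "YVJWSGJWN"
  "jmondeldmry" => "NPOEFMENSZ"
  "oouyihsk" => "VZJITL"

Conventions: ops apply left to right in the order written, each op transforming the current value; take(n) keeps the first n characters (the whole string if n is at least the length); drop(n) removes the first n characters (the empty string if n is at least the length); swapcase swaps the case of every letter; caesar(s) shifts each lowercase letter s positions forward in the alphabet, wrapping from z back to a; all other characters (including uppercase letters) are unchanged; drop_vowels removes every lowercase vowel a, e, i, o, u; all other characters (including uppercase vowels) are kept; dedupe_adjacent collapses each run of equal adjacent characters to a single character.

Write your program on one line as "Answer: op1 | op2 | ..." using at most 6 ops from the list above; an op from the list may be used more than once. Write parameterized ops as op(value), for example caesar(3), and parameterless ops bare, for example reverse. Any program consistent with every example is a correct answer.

caesar(15) | caesar(12) | dedupe_adjacent | swapcase | drop(1)

Check, running the answer program on each example:
  "glmqmzi" -> "vabfbox" -> "hmnrnaj" -> "hmnrnaj" -> "HMNRNAJ" -> "MNRNAJ"
  "fcwwndfdrn" -> "urllcsusgc" -> "gdxxoegeso" -> "gdxoegeso" -> "GDXOEGESO" -> "DXOEGESO"
  "lxuivrfivm" -> "amjxkguxkb" -> "myvjwsgjwn" -> "myvjwsgjwn" -> "MYVJWSGJWN" -> "YVJWSGJWN"
  "jmondeldmry" -> "ybdcstasbgn" -> "knpoefmensz" -> "knpoefmensz" -> "KNPOEFMENSZ" -> "NPOEFMENSZ"
  "oouyihsk" -> "ddjnxwhz" -> "ppvzjitl" -> "pvzjitl" -> "PVZJITL" -> "VZJITL"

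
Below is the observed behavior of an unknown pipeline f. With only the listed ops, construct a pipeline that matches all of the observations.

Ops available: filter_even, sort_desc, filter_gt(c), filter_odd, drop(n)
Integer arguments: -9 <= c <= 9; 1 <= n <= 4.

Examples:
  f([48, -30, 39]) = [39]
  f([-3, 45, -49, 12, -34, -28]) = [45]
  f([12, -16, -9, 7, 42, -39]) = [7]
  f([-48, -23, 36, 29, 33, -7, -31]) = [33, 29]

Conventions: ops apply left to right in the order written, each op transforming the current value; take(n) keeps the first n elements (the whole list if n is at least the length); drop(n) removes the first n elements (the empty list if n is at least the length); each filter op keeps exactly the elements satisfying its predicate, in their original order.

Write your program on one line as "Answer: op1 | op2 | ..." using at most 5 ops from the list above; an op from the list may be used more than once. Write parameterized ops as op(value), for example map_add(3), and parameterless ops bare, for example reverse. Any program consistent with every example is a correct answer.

drop(1) | sort_desc | filter_odd | filter_gt(-7)

Check, running the answer program on each example:
  [48, -30, 39] -> [-30, 39] -> [39, -30] -> [39] -> [39]
  [-3, 45, -49, 12, -34, -28] -> [45, -49, 12, -34, -28] -> [45, 12, -28, -34, -49] -> [45, -49] -> [45]
  [12, -16, -9, 7, 42, -39] -> [-16, -9, 7, 42, -39] -> [42, 7, -9, -16, -39] -> [7, -9, -39] -> [7]
  [-48, -23, 36, 29, 33, -7, -31] -> [-23, 36, 29, 33, -7, -31] -> [36, 33, 29, -7, -23, -31] -> [33, 29, -7, -23, -31] -> [33, 29]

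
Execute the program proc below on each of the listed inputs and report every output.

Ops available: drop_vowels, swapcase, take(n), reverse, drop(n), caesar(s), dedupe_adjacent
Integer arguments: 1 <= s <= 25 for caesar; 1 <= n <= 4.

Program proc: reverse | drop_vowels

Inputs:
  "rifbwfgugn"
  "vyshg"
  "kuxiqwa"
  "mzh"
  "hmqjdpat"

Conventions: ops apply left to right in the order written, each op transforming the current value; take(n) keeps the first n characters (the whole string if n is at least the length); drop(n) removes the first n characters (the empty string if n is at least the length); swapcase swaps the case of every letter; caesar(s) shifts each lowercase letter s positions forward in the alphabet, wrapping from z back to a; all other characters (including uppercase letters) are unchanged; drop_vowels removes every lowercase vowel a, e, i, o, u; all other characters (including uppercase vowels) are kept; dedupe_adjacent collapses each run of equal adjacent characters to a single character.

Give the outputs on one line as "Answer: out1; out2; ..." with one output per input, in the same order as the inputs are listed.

"nggfwbfr"; "ghsyv"; "wqxk"; "hzm"; "tpdjqmh"

Execution, op by op:
  "rifbwfgugn" -> "ngugfwbfir" -> "nggfwbfr"
  "vyshg" -> "ghsyv" -> "ghsyv"
  "kuxiqwa" -> "awqixuk" -> "wqxk"
  "mzh" -> "hzm" -> "hzm"
  "hmqjdpat" -> "tapdjqmh" -> "tpdjqmh"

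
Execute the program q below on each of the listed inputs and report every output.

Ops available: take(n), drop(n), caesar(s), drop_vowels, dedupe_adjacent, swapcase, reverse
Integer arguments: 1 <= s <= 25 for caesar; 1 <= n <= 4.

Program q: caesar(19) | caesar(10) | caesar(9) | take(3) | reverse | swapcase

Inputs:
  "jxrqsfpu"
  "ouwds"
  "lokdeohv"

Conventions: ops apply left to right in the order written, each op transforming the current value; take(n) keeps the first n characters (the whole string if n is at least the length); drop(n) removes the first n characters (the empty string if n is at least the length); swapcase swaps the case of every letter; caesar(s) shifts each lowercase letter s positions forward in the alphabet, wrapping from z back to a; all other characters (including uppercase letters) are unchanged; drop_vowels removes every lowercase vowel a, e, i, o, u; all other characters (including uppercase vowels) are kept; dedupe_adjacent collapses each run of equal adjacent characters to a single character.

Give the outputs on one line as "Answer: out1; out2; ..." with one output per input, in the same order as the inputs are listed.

Execution, op by op:
  "jxrqsfpu" -> "cqkjlyin" -> "mautvisx" -> "vjdcerbg" -> "vjd" -> "djv" -> "DJV"
  "ouwds" -> "hnpwl" -> "rxzgv" -> "agipe" -> "agi" -> "iga" -> "IGA"
  "lokdeohv" -> "ehdwxhao" -> "ornghrky" -> "xawpqath" -> "xaw" -> "wax" -> "WAX"

"DJV"; "IGA"; "WAX"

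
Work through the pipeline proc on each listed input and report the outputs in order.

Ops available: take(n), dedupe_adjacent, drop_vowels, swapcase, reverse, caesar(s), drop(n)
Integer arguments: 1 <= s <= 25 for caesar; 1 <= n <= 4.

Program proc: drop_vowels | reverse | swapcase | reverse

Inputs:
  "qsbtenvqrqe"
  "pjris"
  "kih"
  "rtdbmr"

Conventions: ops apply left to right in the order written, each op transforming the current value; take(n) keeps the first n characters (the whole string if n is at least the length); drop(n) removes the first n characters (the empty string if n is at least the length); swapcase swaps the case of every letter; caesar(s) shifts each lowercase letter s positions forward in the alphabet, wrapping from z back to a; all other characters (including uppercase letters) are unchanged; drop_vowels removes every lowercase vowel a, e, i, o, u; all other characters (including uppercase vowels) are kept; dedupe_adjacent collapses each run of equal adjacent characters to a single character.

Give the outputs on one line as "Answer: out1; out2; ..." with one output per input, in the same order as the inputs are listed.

"QSBTNVQRQ"; "PJRS"; "KH"; "RTDBMR"

Execution, op by op:
  "qsbtenvqrqe" -> "qsbtnvqrq" -> "qrqvntbsq" -> "QRQVNTBSQ" -> "QSBTNVQRQ"
  "pjris" -> "pjrs" -> "srjp" -> "SRJP" -> "PJRS"
  "kih" -> "kh" -> "hk" -> "HK" -> "KH"
  "rtdbmr" -> "rtdbmr" -> "rmbdtr" -> "RMBDTR" -> "RTDBMR"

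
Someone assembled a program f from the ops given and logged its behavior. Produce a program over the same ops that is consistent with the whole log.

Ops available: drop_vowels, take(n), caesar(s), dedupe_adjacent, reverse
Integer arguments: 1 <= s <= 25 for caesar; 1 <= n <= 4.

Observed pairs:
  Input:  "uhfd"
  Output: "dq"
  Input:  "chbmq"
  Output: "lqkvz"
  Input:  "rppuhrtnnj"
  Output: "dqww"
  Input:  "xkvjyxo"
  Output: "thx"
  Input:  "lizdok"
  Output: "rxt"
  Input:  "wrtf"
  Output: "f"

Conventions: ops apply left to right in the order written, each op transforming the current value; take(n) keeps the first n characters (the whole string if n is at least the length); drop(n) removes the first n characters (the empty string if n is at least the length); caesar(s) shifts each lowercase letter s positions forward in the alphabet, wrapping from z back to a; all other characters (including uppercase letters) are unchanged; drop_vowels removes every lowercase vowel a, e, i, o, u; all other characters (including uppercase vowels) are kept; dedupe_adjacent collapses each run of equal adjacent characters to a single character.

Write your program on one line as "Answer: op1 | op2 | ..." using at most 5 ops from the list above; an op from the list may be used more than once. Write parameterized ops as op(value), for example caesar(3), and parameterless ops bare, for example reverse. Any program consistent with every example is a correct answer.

caesar(11) | drop_vowels | caesar(24) | drop_vowels

Check, running the answer program on each example:
  "uhfd" -> "fsqo" -> "fsq" -> "dqo" -> "dq"
  "chbmq" -> "nsmxb" -> "nsmxb" -> "lqkvz" -> "lqkvz"
  "rppuhrtnnj" -> "caafsceyyu" -> "cfscyy" -> "adqaww" -> "dqww"
  "xkvjyxo" -> "ivgujiz" -> "vgjz" -> "tehx" -> "thx"
  "lizdok" -> "wtkozv" -> "wtkzv" -> "urixt" -> "rxt"
  "wrtf" -> "hceq" -> "hcq" -> "fao" -> "f"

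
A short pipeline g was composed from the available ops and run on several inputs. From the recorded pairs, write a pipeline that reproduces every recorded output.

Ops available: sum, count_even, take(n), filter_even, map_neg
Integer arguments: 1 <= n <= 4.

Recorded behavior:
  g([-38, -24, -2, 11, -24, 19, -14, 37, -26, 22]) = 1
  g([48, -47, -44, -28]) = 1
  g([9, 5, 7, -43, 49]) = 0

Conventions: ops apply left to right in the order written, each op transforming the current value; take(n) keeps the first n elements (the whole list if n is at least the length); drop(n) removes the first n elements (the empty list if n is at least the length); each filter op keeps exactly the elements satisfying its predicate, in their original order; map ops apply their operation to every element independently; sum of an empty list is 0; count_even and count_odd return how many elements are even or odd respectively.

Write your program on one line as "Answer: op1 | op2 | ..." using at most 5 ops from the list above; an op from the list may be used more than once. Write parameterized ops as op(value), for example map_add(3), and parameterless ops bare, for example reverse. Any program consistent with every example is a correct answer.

filter_even | map_neg | take(1) | count_even

Check, running the answer program on each example:
  [-38, -24, -2, 11, -24, 19, -14, 37, -26, 22] -> [-38, -24, -2, -24, -14, -26, 22] -> [38, 24, 2, 24, 14, 26, -22] -> [38] -> 1
  [48, -47, -44, -28] -> [48, -44, -28] -> [-48, 44, 28] -> [-48] -> 1
  [9, 5, 7, -43, 49] -> [] -> [] -> [] -> 0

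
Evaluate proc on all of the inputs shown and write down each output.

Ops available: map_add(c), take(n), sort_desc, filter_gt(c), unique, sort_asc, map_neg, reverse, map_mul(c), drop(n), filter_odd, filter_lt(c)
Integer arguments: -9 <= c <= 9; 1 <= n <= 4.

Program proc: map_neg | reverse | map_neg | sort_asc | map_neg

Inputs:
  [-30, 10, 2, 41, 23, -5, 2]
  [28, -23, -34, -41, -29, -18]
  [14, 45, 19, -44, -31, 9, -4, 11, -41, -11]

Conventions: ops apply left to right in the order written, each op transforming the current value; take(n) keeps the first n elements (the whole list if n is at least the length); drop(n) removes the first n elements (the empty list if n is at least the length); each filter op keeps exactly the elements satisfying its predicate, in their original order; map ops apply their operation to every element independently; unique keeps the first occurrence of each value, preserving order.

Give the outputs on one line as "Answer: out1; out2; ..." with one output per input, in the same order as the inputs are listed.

Execution, op by op:
  [-30, 10, 2, 41, 23, -5, 2] -> [30, -10, -2, -41, -23, 5, -2] -> [-2, 5, -23, -41, -2, -10, 30] -> [2, -5, 23, 41, 2, 10, -30] -> [-30, -5, 2, 2, 10, 23, 41] -> [30, 5, -2, -2, -10, -23, -41]
  [28, -23, -34, -41, -29, -18] -> [-28, 23, 34, 41, 29, 18] -> [18, 29, 41, 34, 23, -28] -> [-18, -29, -41, -34, -23, 28] -> [-41, -34, -29, -23, -18, 28] -> [41, 34, 29, 23, 18, -28]
  [14, 45, 19, -44, -31, 9, -4, 11, -41, -11] -> [-14, -45, -19, 44, 31, -9, 4, -11, 41, 11] -> [11, 41, -11, 4, -9, 31, 44, -19, -45, -14] -> [-11, -41, 11, -4, 9, -31, -44, 19, 45, 14] -> [-44, -41, -31, -11, -4, 9, 11, 14, 19, 45] -> [44, 41, 31, 11, 4, -9, -11, -14, -19, -45]

[30, 5, -2, -2, -10, -23, -41]; [41, 34, 29, 23, 18, -28]; [44, 41, 31, 11, 4, -9, -11, -14, -19, -45]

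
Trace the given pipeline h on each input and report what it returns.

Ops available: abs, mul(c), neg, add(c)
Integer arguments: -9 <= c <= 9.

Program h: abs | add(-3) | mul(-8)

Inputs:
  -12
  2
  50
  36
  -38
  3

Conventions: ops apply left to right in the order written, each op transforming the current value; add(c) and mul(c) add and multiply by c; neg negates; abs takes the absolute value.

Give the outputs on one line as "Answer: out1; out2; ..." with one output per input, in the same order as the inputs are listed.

Execution, op by op:
  -12 -> 12 -> 9 -> -72
  2 -> 2 -> -1 -> 8
  50 -> 50 -> 47 -> -376
  36 -> 36 -> 33 -> -264
  -38 -> 38 -> 35 -> -280
  3 -> 3 -> 0 -> 0

-72; 8; -376; -264; -280; 0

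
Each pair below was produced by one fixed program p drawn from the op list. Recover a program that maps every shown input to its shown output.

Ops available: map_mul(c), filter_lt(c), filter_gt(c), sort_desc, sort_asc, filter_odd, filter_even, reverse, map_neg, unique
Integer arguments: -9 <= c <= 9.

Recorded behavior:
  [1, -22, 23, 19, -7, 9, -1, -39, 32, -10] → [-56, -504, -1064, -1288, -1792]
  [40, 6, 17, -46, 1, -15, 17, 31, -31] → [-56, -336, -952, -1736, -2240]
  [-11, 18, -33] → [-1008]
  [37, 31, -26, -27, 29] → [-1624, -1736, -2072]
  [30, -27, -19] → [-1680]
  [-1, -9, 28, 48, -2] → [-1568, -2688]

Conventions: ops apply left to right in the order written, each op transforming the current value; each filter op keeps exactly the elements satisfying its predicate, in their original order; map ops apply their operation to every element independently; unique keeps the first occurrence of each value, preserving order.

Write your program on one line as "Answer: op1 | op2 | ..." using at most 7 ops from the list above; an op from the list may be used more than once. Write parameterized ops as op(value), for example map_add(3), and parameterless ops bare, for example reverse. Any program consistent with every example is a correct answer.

map_neg | map_mul(-8) | sort_asc | map_mul(-7) | filter_lt(-9) | unique

Check, running the answer program on each example:
  [1, -22, 23, 19, -7, 9, -1, -39, 32, -10] -> [-1, 22, -23, -19, 7, -9, 1, 39, -32, 10] -> [8, -176, 184, 152, -56, 72, -8, -312, 256, -80] -> [-312, -176, -80, -56, -8, 8, 72, 152, 184, 256] -> [2184, 1232, 560, 392, 56, -56, -504, -1064, -1288, -1792] -> [-56, -504, -1064, -1288, -1792] -> [-56, -504, -1064, -1288, -1792]
  [40, 6, 17, -46, 1, -15, 17, 31, -31] -> [-40, -6, -17, 46, -1, 15, -17, -31, 31] -> [320, 48, 136, -368, 8, -120, 136, 248, -248] -> [-368, -248, -120, 8, 48, 136, 136, 248, 320] -> [2576, 1736, 840, -56, -336, -952, -952, -1736, -2240] -> [-56, -336, -952, -952, -1736, -2240] -> [-56, -336, -952, -1736, -2240]
  [-11, 18, -33] -> [11, -18, 33] -> [-88, 144, -264] -> [-264, -88, 144] -> [1848, 616, -1008] -> [-1008] -> [-1008]
  [37, 31, -26, -27, 29] -> [-37, -31, 26, 27, -29] -> [296, 248, -208, -216, 232] -> [-216, -208, 232, 248, 296] -> [1512, 1456, -1624, -1736, -2072] -> [-1624, -1736, -2072] -> [-1624, -1736, -2072]
  [30, -27, -19] -> [-30, 27, 19] -> [240, -216, -152] -> [-216, -152, 240] -> [1512, 1064, -1680] -> [-1680] -> [-1680]
  [-1, -9, 28, 48, -2] -> [1, 9, -28, -48, 2] -> [-8, -72, 224, 384, -16] -> [-72, -16, -8, 224, 384] -> [504, 112, 56, -1568, -2688] -> [-1568, -2688] -> [-1568, -2688]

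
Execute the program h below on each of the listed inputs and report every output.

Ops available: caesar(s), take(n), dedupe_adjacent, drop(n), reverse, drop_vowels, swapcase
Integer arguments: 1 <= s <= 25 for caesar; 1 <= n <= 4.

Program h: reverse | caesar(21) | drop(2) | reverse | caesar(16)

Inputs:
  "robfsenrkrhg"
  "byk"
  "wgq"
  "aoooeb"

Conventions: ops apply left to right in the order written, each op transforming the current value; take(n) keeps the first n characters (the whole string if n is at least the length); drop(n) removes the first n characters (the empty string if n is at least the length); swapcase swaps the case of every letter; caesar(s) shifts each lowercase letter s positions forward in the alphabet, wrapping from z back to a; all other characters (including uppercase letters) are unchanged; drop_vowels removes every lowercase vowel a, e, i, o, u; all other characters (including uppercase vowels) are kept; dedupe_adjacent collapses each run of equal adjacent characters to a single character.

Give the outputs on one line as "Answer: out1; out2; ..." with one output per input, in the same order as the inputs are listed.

Execution, op by op:
  "robfsenrkrhg" -> "ghrkrnesfbor" -> "bcmfmiznawjm" -> "mfmiznawjm" -> "mjwanzimfm" -> "czmqdpycvc"
  "byk" -> "kyb" -> "ftw" -> "w" -> "w" -> "m"
  "wgq" -> "qgw" -> "lbr" -> "r" -> "r" -> "h"
  "aoooeb" -> "beoooa" -> "wzjjjv" -> "jjjv" -> "vjjj" -> "lzzz"

"czmqdpycvc"; "m"; "h"; "lzzz"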